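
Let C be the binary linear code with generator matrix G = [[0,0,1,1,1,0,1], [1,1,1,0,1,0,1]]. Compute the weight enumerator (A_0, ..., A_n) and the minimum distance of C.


Weight distribution: A_0 = 1, A_3 = 1, A_4 = 1, A_5 = 1. Minimum distance d = 3.

Enumerate all 2^2 = 4 messages m ∈ F_2^2.
For each, compute codeword c = mG in F_2^7, then tally its weight.
  m = 00 → c = 0000000, weight = 0.
  m = 10 → c = 0011101, weight = 4.
  m = 01 → c = 1110101, weight = 5.
  m = 11 → c = 1101000, weight = 3.
Tally weights:
  weight 0: 1 codewords.
  weight 3: 1 codewords.
  weight 4: 1 codewords.
  weight 5: 1 codewords.
Minimum distance d = smallest w > 0 with A_w > 0 = 3.
Sanity: Σ A_w = 4 = 2^2 = 4 ✓.


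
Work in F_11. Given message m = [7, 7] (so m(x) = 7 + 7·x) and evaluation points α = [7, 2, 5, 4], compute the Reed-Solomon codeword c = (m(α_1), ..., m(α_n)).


c = [1, 10, 9, 2]

Message polynomial: m(x) = 7 + 7·x (mod 11).
For each evaluation point α_i, compute m(α_i) mod 11:
  α_1 = 7: Horner steps 7 → 1, so m(7) = 1.
  α_2 = 2: Horner steps 7 → 10, so m(2) = 10.
  α_3 = 5: Horner steps 7 → 9, so m(5) = 9.
  α_4 = 4: Horner steps 7 → 2, so m(4) = 2.
Codeword c = [1, 10, 9, 2] ∈ F_11^4.


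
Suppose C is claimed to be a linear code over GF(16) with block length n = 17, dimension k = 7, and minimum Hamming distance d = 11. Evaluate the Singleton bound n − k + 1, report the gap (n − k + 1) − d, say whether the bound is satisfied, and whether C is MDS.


Singleton RHS = n − k + 1 = 11, slack = 0, bound satisfied, MDS.

Singleton bound: d ≤ n − k + 1.
Here n = 17, k = 7, so n − k + 1 = 11.
Given d = 11, check d ≤ 11: YES.
Slack = (n − k + 1) − d = 0.
The code is MDS (slack = 0).
Description: the claimed parameters are [17, 7, 11]_16; such a code would be MDS (meets Singleton bound).


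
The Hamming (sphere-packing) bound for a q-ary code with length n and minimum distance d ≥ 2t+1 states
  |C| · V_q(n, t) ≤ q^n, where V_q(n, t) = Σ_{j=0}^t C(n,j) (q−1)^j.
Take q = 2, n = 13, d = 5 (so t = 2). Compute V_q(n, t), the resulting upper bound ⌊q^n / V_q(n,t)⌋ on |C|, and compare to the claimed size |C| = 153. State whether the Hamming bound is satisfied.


V_q(n, t) = 92, q^n = 8192, Hamming bound = 89, |C| = 153 > bound (violated).

Step 1: Compute V_q(n, t) = Σ_{j=0}^2 C(n, j) (q−1)^j.
  j = 0: C(13,0)·(1)^0 = 1·1 = 1.
  j = 1: C(13,1)·(1)^1 = 13·1 = 13.
  j = 2: C(13,2)·(1)^2 = 78·1 = 78.
  V_q(n, t) = 1 + 13 + 78 = 92.
Step 2: q^n = 2^13 = 8192.
Step 3: Hamming bound ⌊q^n / V_q(n,t)⌋ = ⌊8192/92⌋ = 89.
Step 4: Compare |C| = 153 to 89: violated.
The claimed |C| lies above the Hamming bound, so no 2-ary code of length 13 with d ≥ 5 can have 153 codewords.


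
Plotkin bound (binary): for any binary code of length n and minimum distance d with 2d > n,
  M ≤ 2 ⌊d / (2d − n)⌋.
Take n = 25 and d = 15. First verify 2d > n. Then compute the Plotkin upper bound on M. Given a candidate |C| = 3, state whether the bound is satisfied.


Plotkin bound M ≤ 6; given |C| = 3 ≤ bound (satisfied).

Check applicability: 2d = 30, n = 25.
2d − n = 5 > 0, so Plotkin applies.
Compute d/(2d−n) = 15/5 ≈ 3.0000.
⌊d/(2d−n)⌋ = 3.
Plotkin bound: M ≤ 2·3 = 6.
Given |C| = 3, check: satisfied.
This |C| is below the Plotkin bound.


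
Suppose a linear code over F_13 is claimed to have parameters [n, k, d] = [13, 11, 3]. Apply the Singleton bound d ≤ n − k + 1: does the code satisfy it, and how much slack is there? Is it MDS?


Singleton RHS = n − k + 1 = 3, slack = 0, bound satisfied, MDS.

Singleton bound: d ≤ n − k + 1.
Here n = 13, k = 11, so n − k + 1 = 3.
Given d = 3, check d ≤ 3: YES.
Slack = (n − k + 1) − d = 0.
The code is MDS (slack = 0).
Description: the claimed parameters are [13, 11, 3]_13; such a code would be MDS (meets Singleton bound).


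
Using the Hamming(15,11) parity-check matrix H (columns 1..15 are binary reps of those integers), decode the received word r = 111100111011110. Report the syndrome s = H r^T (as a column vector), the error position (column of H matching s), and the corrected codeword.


s = (0, 1, 1, 0)^T, error position = 6, corrected codeword c = 111101111011110

Compute s = H r^T mod 2 one row at a time:
  s_1 = 1 + 1 + 0 + 1 + 1 + 1 + 1 + 0 = 6 ≡ 0 (mod 2).
  s_2 = 1 + 0 + 0 + 1 + 1 + 1 + 1 + 0 = 5 ≡ 1 (mod 2).
  s_3 = 1 + 1 + 0 + 1 + 0 + 1 + 1 + 0 = 5 ≡ 1 (mod 2).
  s_4 = 1 + 1 + 0 + 1 + 1 + 1 + 1 + 0 = 6 ≡ 0 (mod 2).
s = (0, 1, 1, 0)^T — this equals column 6 of H (binary 0110), so error is at position 6.
Correct: flip bit 6 of r = 111100111011110 to get c = 111101111011110.


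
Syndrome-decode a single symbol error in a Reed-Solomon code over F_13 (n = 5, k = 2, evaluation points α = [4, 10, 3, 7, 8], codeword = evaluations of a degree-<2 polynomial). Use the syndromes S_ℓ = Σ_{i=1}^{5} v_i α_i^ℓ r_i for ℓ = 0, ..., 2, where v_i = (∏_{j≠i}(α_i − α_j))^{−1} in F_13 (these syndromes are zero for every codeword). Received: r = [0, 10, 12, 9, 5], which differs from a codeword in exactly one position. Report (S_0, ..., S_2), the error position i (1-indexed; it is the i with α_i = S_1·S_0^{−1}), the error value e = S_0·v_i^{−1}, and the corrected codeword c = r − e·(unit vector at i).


S = (3, 12, 9), error at position 1, error magnitude e = 5, c = [8, 10, 12, 9, 5].

Step 1: column multipliers v_i = (∏_{j≠i}(α_i − α_j))^{−1} mod 13.
  i = 1 (α = 4): (4−10)(4−3)(4−7)(4−8) = (−6)·1·(−3)·(−4) = −72 ≡ 6, so v_1 = 6^{−1} = 11 (mod 13).
  i = 2 (α = 10): (10−4)(10−3)(10−7)(10−8) = 6·7·3·2 = 252 ≡ 5, so v_2 = 5^{−1} = 8 (mod 13).
  i = 3 (α = 3): (3−4)(3−10)(3−7)(3−8) = (−1)·(−7)·(−4)·(−5) = 140 ≡ 10, so v_3 = 10^{−1} = 4 (mod 13).
  i = 4 (α = 7): (7−4)(7−10)(7−3)(7−8) = 3·(−3)·4·(−1) = 36 ≡ 10, so v_4 = 10^{−1} = 4 (mod 13).
  i = 5 (α = 8): (8−4)(8−10)(8−3)(8−7) = 4·(−2)·5·1 = −40 ≡ 12, so v_5 = 12^{−1} = 12 (mod 13).
  v = [11, 8, 4, 4, 12].
Step 2: syndromes of r = [0, 10, 12, 9, 5] (all sums mod 13).
  S_0 = Σ v_i r_i = 11·0 + 8·10 + 4·12 + 4·9 + 12·5 = 224 ≡ 3.
  S_1 = Σ v_i α_i r_i = 11·4·0 + 8·10·10 + 4·3·12 + 4·7·9 + 12·8·5 = 1676 ≡ 12.
  α_i^2 mod 13 = [3, 9, 9, 10, 12].
  S_2 = Σ v_i α_i^2 r_i = 11·3·0 + 8·9·10 + 4·9·12 + 4·10·9 + 12·12·5 = 2232 ≡ 9.
  S = (3, 12, 9) ≠ 0, so r is not a codeword (an error is present).
Step 3: locate the error. For a single error e at position i, S_ℓ = v_i·e·α_i^ℓ, so α_err = S_1/S_0.
  S_0^{−1} = 3^{−1} = 9 (mod 13), so α_err = 12·9 = 108 ≡ 4 = α_1. Error position i = 1.
  Consistency check: S_2/S_1 = 9·12 = 108 ≡ 4 = α_err ✓ (single-error assumption holds).
Step 4: error magnitude e = S_0/v_1 = S_0·∏_{j≠1}(α_1 − α_j) = 3·6 = 18 ≡ 5 (mod 13).
Step 5: correct position 1: c_1 = r_1 − e = 0 − 5 ≡ 8 (mod 13). Hence c = [8, 10, 12, 9, 5].
  Check: interpolating c through the α_i gives m(x) = 11 + 9·x (degree < 2) with m(α_i) = c_i for every i, so c is indeed a codeword.


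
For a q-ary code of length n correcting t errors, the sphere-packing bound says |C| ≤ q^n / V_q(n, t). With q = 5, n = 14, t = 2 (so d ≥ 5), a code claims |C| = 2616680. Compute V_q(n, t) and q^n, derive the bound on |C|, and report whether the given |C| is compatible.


V_q(n, t) = 1513, q^n = 6103515625, Hamming bound = 4034048, |C| = 2616680 ≤ bound (satisfied).

Step 1: Compute V_q(n, t) = Σ_{j=0}^2 C(n, j) (q−1)^j.
  j = 0: C(14,0)·(4)^0 = 1·1 = 1.
  j = 1: C(14,1)·(4)^1 = 14·4 = 56.
  j = 2: C(14,2)·(4)^2 = 91·16 = 1456.
  V_q(n, t) = 1 + 56 + 1456 = 1513.
Step 2: q^n = 5^14 = 6103515625.
Step 3: Hamming bound ⌊q^n / V_q(n,t)⌋ = ⌊6103515625/1513⌋ = 4034048.
Step 4: Compare |C| = 2616680 to 4034048: satisfied.
The claimed |C| lies below the Hamming bound.


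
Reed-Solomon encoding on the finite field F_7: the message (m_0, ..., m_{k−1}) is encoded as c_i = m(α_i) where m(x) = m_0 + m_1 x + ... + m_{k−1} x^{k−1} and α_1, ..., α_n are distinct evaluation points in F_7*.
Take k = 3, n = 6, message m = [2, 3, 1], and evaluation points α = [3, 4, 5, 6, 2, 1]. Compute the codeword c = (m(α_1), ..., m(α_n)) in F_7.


c = [6, 2, 0, 0, 5, 6]

Message polynomial: m(x) = 2 + 3·x + 1·x^2 (mod 7).
For each evaluation point α_i, compute m(α_i) mod 7:
  α_1 = 3: Horner steps 1 → 6 → 6, so m(3) = 6.
  α_2 = 4: Horner steps 1 → 0 → 2, so m(4) = 2.
  α_3 = 5: Horner steps 1 → 1 → 0, so m(5) = 0.
  α_4 = 6: Horner steps 1 → 2 → 0, so m(6) = 0.
  α_5 = 2: Horner steps 1 → 5 → 5, so m(2) = 5.
  α_6 = 1: Horner steps 1 → 4 → 6, so m(1) = 6.
Codeword c = [6, 2, 0, 0, 5, 6] ∈ F_7^6.


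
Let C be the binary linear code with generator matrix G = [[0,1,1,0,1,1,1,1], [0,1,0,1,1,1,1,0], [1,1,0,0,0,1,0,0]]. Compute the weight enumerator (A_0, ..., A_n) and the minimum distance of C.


Weight distribution: A_0 = 1, A_3 = 2, A_4 = 1, A_5 = 2, A_6 = 2. Minimum distance d = 3.

Enumerate all 2^3 = 8 messages m ∈ F_2^3.
For each, compute codeword c = mG in F_2^8, then tally its weight.
  m = 000 → c = 00000000, weight = 0.
  m = 100 → c = 01101111, weight = 6.
  m = 010 → c = 01011110, weight = 5.
  m = 110 → c = 00110001, weight = 3.
  m = 001 → c = 11000100, weight = 3.
  m = 101 → c = 10101011, weight = 5.
  m = 011 → c = 10011010, weight = 4.
  m = 111 → c = 11110101, weight = 6.
Tally weights:
  weight 0: 1 codewords.
  weight 3: 2 codewords.
  weight 4: 1 codewords.
  weight 5: 2 codewords.
  weight 6: 2 codewords.
Minimum distance d = smallest w > 0 with A_w > 0 = 3.
Sanity: Σ A_w = 8 = 2^3 = 8 ✓.


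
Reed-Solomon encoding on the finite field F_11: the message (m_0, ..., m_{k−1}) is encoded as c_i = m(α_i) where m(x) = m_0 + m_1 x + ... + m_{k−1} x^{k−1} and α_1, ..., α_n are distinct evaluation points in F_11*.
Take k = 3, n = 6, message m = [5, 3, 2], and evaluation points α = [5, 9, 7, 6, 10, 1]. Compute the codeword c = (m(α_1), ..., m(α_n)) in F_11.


c = [4, 7, 3, 7, 4, 10]

Message polynomial: m(x) = 5 + 3·x + 2·x^2 (mod 11).
For each evaluation point α_i, compute m(α_i) mod 11:
  α_1 = 5: Horner steps 2 → 2 → 4, so m(5) = 4.
  α_2 = 9: Horner steps 2 → 10 → 7, so m(9) = 7.
  α_3 = 7: Horner steps 2 → 6 → 3, so m(7) = 3.
  α_4 = 6: Horner steps 2 → 4 → 7, so m(6) = 7.
  α_5 = 10: Horner steps 2 → 1 → 4, so m(10) = 4.
  α_6 = 1: Horner steps 2 → 5 → 10, so m(1) = 10.
Codeword c = [4, 7, 3, 7, 4, 10] ∈ F_11^6.


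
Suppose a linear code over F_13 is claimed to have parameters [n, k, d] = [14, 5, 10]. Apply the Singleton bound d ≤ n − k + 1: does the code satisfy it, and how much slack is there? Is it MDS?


Singleton RHS = n − k + 1 = 10, slack = 0, bound satisfied, MDS.

Singleton bound: d ≤ n − k + 1.
Here n = 14, k = 5, so n − k + 1 = 10.
Given d = 10, check d ≤ 10: YES.
Slack = (n − k + 1) − d = 0.
The code is MDS (slack = 0).
Description: the claimed parameters are [14, 5, 10]_13; such a code would be MDS (meets Singleton bound).


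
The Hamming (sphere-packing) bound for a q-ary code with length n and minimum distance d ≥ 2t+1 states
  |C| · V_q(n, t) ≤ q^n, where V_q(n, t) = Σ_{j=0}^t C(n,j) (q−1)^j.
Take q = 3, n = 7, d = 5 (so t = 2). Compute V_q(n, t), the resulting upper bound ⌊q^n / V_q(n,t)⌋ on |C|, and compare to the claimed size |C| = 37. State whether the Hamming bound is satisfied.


V_q(n, t) = 99, q^n = 2187, Hamming bound = 22, |C| = 37 > bound (violated).

Step 1: Compute V_q(n, t) = Σ_{j=0}^2 C(n, j) (q−1)^j.
  j = 0: C(7,0)·(2)^0 = 1·1 = 1.
  j = 1: C(7,1)·(2)^1 = 7·2 = 14.
  j = 2: C(7,2)·(2)^2 = 21·4 = 84.
  V_q(n, t) = 1 + 14 + 84 = 99.
Step 2: q^n = 3^7 = 2187.
Step 3: Hamming bound ⌊q^n / V_q(n,t)⌋ = ⌊2187/99⌋ = 22.
Step 4: Compare |C| = 37 to 22: violated.
The claimed |C| lies above the Hamming bound, so no 3-ary code of length 7 with d ≥ 5 can have 37 codewords.


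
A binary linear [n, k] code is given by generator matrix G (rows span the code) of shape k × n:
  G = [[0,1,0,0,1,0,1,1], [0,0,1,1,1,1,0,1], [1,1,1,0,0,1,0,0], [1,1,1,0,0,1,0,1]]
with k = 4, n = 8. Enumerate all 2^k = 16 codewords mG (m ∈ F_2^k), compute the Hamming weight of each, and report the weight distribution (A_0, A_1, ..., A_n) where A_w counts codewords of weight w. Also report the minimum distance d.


Weight distribution: A_0 = 1, A_1 = 1, A_3 = 2, A_4 = 5, A_5 = 5, A_6 = 2. Minimum distance d = 1.

Enumerate all 2^4 = 16 messages m ∈ F_2^4.
For each, compute codeword c = mG in F_2^8, then tally its weight.
  m = 0000 → c = 00000000, weight = 0.
  m = 1000 → c = 01001011, weight = 4.
  m = 0100 → c = 00111101, weight = 5.
  m = 1100 → c = 01110110, weight = 5.
  m = 0010 → c = 11100100, weight = 4.
  m = 1010 → c = 10101111, weight = 6.
  m = 0110 → c = 11011001, weight = 5.
  m = 1110 → c = 10010010, weight = 3.
  m = 0001 → c = 11100101, weight = 5.
  m = 1001 → c = 10101110, weight = 5.
  m = 0101 → c = 11011000, weight = 4.
  m = 1101 → c = 10010011, weight = 4.
  m = 0011 → c = 00000001, weight = 1.
  m = 1011 → c = 01001010, weight = 3.
  m = 0111 → c = 00111100, weight = 4.
  m = 1111 → c = 01110111, weight = 6.
Tally weights:
  weight 0: 1 codewords.
  weight 1: 1 codewords.
  weight 3: 2 codewords.
  weight 4: 5 codewords.
  weight 5: 5 codewords.
  weight 6: 2 codewords.
Minimum distance d = smallest w > 0 with A_w > 0 = 1.
Sanity: Σ A_w = 16 = 2^4 = 16 ✓.


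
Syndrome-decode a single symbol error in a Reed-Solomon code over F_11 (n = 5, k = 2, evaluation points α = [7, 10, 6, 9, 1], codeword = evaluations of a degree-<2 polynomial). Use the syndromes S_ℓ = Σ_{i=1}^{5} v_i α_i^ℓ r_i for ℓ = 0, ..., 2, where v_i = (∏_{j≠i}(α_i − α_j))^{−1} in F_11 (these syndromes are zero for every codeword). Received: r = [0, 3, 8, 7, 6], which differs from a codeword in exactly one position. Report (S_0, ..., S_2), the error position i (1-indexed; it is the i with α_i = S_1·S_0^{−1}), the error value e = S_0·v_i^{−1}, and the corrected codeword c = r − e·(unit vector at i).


S = (6, 9, 8), error at position 1, error magnitude e = 7, c = [4, 3, 8, 7, 6].

Step 1: column multipliers v_i = (∏_{j≠i}(α_i − α_j))^{−1} mod 11.
  i = 1 (α = 7): (7−10)(7−6)(7−9)(7−1) = (−3)·1·(−2)·6 = 36 ≡ 3, so v_1 = 3^{−1} = 4 (mod 11).
  i = 2 (α = 10): (10−7)(10−6)(10−9)(10−1) = 3·4·1·9 = 108 ≡ 9, so v_2 = 9^{−1} = 5 (mod 11).
  i = 3 (α = 6): (6−7)(6−10)(6−9)(6−1) = (−1)·(−4)·(−3)·5 = −60 ≡ 6, so v_3 = 6^{−1} = 2 (mod 11).
  i = 4 (α = 9): (9−7)(9−10)(9−6)(9−1) = 2·(−1)·3·8 = −48 ≡ 7, so v_4 = 7^{−1} = 8 (mod 11).
  i = 5 (α = 1): (1−7)(1−10)(1−6)(1−9) = (−6)·(−9)·(−5)·(−8) = 2160 ≡ 4, so v_5 = 4^{−1} = 3 (mod 11).
  v = [4, 5, 2, 8, 3].
Step 2: syndromes of r = [0, 3, 8, 7, 6] (all sums mod 11).
  S_0 = Σ v_i r_i = 4·0 + 5·3 + 2·8 + 8·7 + 3·6 = 105 ≡ 6.
  S_1 = Σ v_i α_i r_i = 4·7·0 + 5·10·3 + 2·6·8 + 8·9·7 + 3·1·6 = 768 ≡ 9.
  α_i^2 mod 11 = [5, 1, 3, 4, 1].
  S_2 = Σ v_i α_i^2 r_i = 4·5·0 + 5·1·3 + 2·3·8 + 8·4·7 + 3·1·6 = 305 ≡ 8.
  S = (6, 9, 8) ≠ 0, so r is not a codeword (an error is present).
Step 3: locate the error. For a single error e at position i, S_ℓ = v_i·e·α_i^ℓ, so α_err = S_1/S_0.
  S_0^{−1} = 6^{−1} = 2 (mod 11), so α_err = 9·2 = 18 ≡ 7 = α_1. Error position i = 1.
  Consistency check: S_2/S_1 = 8·5 = 40 ≡ 7 = α_err ✓ (single-error assumption holds).
Step 4: error magnitude e = S_0/v_1 = S_0·∏_{j≠1}(α_1 − α_j) = 6·3 = 18 ≡ 7 (mod 11).
Step 5: correct position 1: c_1 = r_1 − e = 0 − 7 ≡ 4 (mod 11). Hence c = [4, 3, 8, 7, 6].
  Check: interpolating c through the α_i gives m(x) = 10 + 7·x (degree < 2) with m(α_i) = c_i for every i, so c is indeed a codeword.


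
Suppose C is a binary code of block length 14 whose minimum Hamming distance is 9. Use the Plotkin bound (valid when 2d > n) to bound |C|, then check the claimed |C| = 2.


Plotkin bound M ≤ 4; given |C| = 2 ≤ bound (satisfied).

Check applicability: 2d = 18, n = 14.
2d − n = 4 > 0, so Plotkin applies.
Compute d/(2d−n) = 9/4 ≈ 2.2500.
⌊d/(2d−n)⌋ = 2.
Plotkin bound: M ≤ 2·2 = 4.
Given |C| = 2, check: satisfied.
This |C| is below the Plotkin bound.


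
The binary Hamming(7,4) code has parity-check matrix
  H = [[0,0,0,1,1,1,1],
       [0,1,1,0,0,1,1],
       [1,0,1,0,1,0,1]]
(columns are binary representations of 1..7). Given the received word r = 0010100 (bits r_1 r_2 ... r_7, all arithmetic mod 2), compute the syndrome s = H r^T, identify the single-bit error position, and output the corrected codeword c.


s = (1, 1, 0)^T, error position = 6, corrected codeword c = 0010110

Compute s = H r^T mod 2 one row at a time:
  s_1 = 0 + 1 + 0 + 0 = 1 ≡ 1 (mod 2).
  s_2 = 0 + 1 + 0 + 0 = 1 ≡ 1 (mod 2).
  s_3 = 0 + 1 + 1 + 0 = 2 ≡ 0 (mod 2).
s = (1, 1, 0)^T — this equals column 6 of H (binary 110), so error is at position 6.
Correct: flip bit 6 of r = 0010100 to get c = 0010110.


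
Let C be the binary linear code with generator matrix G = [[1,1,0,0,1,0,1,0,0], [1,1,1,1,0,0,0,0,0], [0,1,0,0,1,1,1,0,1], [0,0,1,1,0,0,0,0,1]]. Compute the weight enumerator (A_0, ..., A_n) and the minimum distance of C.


Weight distribution: A_0 = 1, A_2 = 1, A_3 = 4, A_4 = 5, A_5 = 2, A_6 = 1, A_7 = 2. Minimum distance d = 2.

Enumerate all 2^4 = 16 messages m ∈ F_2^4.
For each, compute codeword c = mG in F_2^9, then tally its weight.
  m = 0000 → c = 000000000, weight = 0.
  m = 1000 → c = 110010100, weight = 4.
  m = 0100 → c = 111100000, weight = 4.
  m = 1100 → c = 001110100, weight = 4.
  m = 0010 → c = 010011101, weight = 5.
  m = 1010 → c = 100001001, weight = 3.
  m = 0110 → c = 101111101, weight = 7.
  m = 1110 → c = 011101001, weight = 5.
  m = 0001 → c = 001100001, weight = 3.
  m = 1001 → c = 111110101, weight = 7.
  m = 0101 → c = 110000001, weight = 3.
  m = 1101 → c = 000010101, weight = 3.
  m = 0011 → c = 011111100, weight = 6.
  m = 1011 → c = 101101000, weight = 4.
  m = 0111 → c = 100011100, weight = 4.
  m = 1111 → c = 010001000, weight = 2.
Tally weights:
  weight 0: 1 codewords.
  weight 2: 1 codewords.
  weight 3: 4 codewords.
  weight 4: 5 codewords.
  weight 5: 2 codewords.
  weight 6: 1 codewords.
  weight 7: 2 codewords.
Minimum distance d = smallest w > 0 with A_w > 0 = 2.
Sanity: Σ A_w = 16 = 2^4 = 16 ✓.


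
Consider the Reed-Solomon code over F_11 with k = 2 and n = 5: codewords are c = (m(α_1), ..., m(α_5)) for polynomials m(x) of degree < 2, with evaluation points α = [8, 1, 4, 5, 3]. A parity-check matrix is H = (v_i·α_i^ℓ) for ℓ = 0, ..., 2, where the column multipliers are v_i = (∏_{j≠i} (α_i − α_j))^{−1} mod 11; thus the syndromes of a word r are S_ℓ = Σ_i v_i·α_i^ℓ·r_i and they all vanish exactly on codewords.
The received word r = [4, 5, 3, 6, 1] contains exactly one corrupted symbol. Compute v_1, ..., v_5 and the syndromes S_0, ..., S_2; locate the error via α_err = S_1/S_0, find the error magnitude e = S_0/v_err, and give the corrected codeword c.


S = (6, 7, 10), error at position 5, error magnitude e = 1, c = [4, 5, 3, 6, 0].

Step 1: column multipliers v_i = (∏_{j≠i}(α_i − α_j))^{−1} mod 11.
  i = 1 (α = 8): (8−1)(8−4)(8−5)(8−3) = 7·4·3·5 = 420 ≡ 2, so v_1 = 2^{−1} = 6 (mod 11).
  i = 2 (α = 1): (1−8)(1−4)(1−5)(1−3) = (−7)·(−3)·(−4)·(−2) = 168 ≡ 3, so v_2 = 3^{−1} = 4 (mod 11).
  i = 3 (α = 4): (4−8)(4−1)(4−5)(4−3) = (−4)·3·(−1)·1 = 12 ≡ 1, so v_3 = 1^{−1} = 1 (mod 11).
  i = 4 (α = 5): (5−8)(5−1)(5−4)(5−3) = (−3)·4·1·2 = −24 ≡ 9, so v_4 = 9^{−1} = 5 (mod 11).
  i = 5 (α = 3): (3−8)(3−1)(3−4)(3−5) = (−5)·2·(−1)·(−2) = −20 ≡ 2, so v_5 = 2^{−1} = 6 (mod 11).
  v = [6, 4, 1, 5, 6].
Step 2: syndromes of r = [4, 5, 3, 6, 1] (all sums mod 11).
  S_0 = Σ v_i r_i = 6·4 + 4·5 + 1·3 + 5·6 + 6·1 = 83 ≡ 6.
  S_1 = Σ v_i α_i r_i = 6·8·4 + 4·1·5 + 1·4·3 + 5·5·6 + 6·3·1 = 392 ≡ 7.
  α_i^2 mod 11 = [9, 1, 5, 3, 9].
  S_2 = Σ v_i α_i^2 r_i = 6·9·4 + 4·1·5 + 1·5·3 + 5·3·6 + 6·9·1 = 395 ≡ 10.
  S = (6, 7, 10) ≠ 0, so r is not a codeword (an error is present).
Step 3: locate the error. For a single error e at position i, S_ℓ = v_i·e·α_i^ℓ, so α_err = S_1/S_0.
  S_0^{−1} = 6^{−1} = 2 (mod 11), so α_err = 7·2 = 14 ≡ 3 = α_5. Error position i = 5.
  Consistency check: S_2/S_1 = 10·8 = 80 ≡ 3 = α_err ✓ (single-error assumption holds).
Step 4: error magnitude e = S_0/v_5 = S_0·∏_{j≠5}(α_5 − α_j) = 6·2 = 12 ≡ 1 (mod 11).
Step 5: correct position 5: c_5 = r_5 − e = 1 − 1 ≡ 0 (mod 11). Hence c = [4, 5, 3, 6, 0].
  Check: interpolating c through the α_i gives m(x) = 2 + 3·x (degree < 2) with m(α_i) = c_i for every i, so c is indeed a codeword.


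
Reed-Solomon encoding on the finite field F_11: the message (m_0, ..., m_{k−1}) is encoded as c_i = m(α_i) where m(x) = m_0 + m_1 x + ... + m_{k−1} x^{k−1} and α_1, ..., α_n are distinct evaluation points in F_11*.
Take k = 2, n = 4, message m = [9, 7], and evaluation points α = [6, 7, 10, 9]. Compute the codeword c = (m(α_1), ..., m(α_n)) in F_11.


c = [7, 3, 2, 6]

Message polynomial: m(x) = 9 + 7·x (mod 11).
For each evaluation point α_i, compute m(α_i) mod 11:
  α_1 = 6: Horner steps 7 → 7, so m(6) = 7.
  α_2 = 7: Horner steps 7 → 3, so m(7) = 3.
  α_3 = 10: Horner steps 7 → 2, so m(10) = 2.
  α_4 = 9: Horner steps 7 → 6, so m(9) = 6.
Codeword c = [7, 3, 2, 6] ∈ F_11^4.


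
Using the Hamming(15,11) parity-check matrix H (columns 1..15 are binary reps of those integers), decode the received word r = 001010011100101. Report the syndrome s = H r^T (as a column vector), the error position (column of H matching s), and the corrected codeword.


s = (1, 1, 1, 1)^T, error position = 15, corrected codeword c = 001010011100100

Compute s = H r^T mod 2 one row at a time:
  s_1 = 1 + 1 + 1 + 0 + 0 + 1 + 0 + 1 = 5 ≡ 1 (mod 2).
  s_2 = 0 + 1 + 0 + 0 + 0 + 1 + 0 + 1 = 3 ≡ 1 (mod 2).
  s_3 = 0 + 1 + 0 + 0 + 1 + 0 + 0 + 1 = 3 ≡ 1 (mod 2).
  s_4 = 0 + 1 + 1 + 0 + 1 + 0 + 1 + 1 = 5 ≡ 1 (mod 2).
s = (1, 1, 1, 1)^T — this equals column 15 of H (binary 1111), so error is at position 15.
Correct: flip bit 15 of r = 001010011100101 to get c = 001010011100100.


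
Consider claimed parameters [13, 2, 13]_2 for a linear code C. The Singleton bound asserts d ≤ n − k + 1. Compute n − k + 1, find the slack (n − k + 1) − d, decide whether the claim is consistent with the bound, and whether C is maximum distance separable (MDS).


Singleton RHS = n − k + 1 = 12, slack = -1, bound violated (no such code; not MDS).

Singleton bound: d ≤ n − k + 1.
Here n = 13, k = 2, so n − k + 1 = 12.
Given d = 13, check d ≤ 12: NO.
Slack = (n − k + 1) − d = -1.
The slack is negative: d = 13 exceeds n − k + 1 = 12 by 1, so the Singleton bound is violated and no linear [13, 2, 13]_2 code can exist. In particular it is not MDS (MDS requires d = n − k + 1 exactly).
Description: the claimed parameters are [13, 2, 13]_2; such a code would be impossible (violates the Singleton bound).


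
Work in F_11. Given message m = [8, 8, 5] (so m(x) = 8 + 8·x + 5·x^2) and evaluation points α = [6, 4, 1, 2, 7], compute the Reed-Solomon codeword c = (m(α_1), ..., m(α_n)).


c = [5, 10, 10, 0, 1]

Message polynomial: m(x) = 8 + 8·x + 5·x^2 (mod 11).
For each evaluation point α_i, compute m(α_i) mod 11:
  α_1 = 6: Horner steps 5 → 5 → 5, so m(6) = 5.
  α_2 = 4: Horner steps 5 → 6 → 10, so m(4) = 10.
  α_3 = 1: Horner steps 5 → 2 → 10, so m(1) = 10.
  α_4 = 2: Horner steps 5 → 7 → 0, so m(2) = 0.
  α_5 = 7: Horner steps 5 → 10 → 1, so m(7) = 1.
Codeword c = [5, 10, 10, 0, 1] ∈ F_11^5.


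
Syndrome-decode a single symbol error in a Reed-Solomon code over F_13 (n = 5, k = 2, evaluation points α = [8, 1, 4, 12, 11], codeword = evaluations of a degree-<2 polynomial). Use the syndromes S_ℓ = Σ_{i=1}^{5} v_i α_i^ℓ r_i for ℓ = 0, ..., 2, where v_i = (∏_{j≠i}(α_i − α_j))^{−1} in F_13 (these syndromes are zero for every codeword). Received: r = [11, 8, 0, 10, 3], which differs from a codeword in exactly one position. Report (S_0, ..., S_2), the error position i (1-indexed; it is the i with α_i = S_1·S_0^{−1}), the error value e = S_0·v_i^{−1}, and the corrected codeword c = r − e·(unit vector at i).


S = (1, 12, 1), error at position 4, error magnitude e = 1, c = [11, 8, 0, 9, 3].

Step 1: column multipliers v_i = (∏_{j≠i}(α_i − α_j))^{−1} mod 13.
  i = 1 (α = 8): (8−1)(8−4)(8−12)(8−11) = 7·4·(−4)·(−3) = 336 ≡ 11, so v_1 = 11^{−1} = 6 (mod 13).
  i = 2 (α = 1): (1−8)(1−4)(1−12)(1−11) = (−7)·(−3)·(−11)·(−10) = 2310 ≡ 9, so v_2 = 9^{−1} = 3 (mod 13).
  i = 3 (α = 4): (4−8)(4−1)(4−12)(4−11) = (−4)·3·(−8)·(−7) = −672 ≡ 4, so v_3 = 4^{−1} = 10 (mod 13).
  i = 4 (α = 12): (12−8)(12−1)(12−4)(12−11) = 4·11·8·1 = 352 ≡ 1, so v_4 = 1^{−1} = 1 (mod 13).
  i = 5 (α = 11): (11−8)(11−1)(11−4)(11−12) = 3·10·7·(−1) = −210 ≡ 11, so v_5 = 11^{−1} = 6 (mod 13).
  v = [6, 3, 10, 1, 6].
Step 2: syndromes of r = [11, 8, 0, 10, 3] (all sums mod 13).
  S_0 = Σ v_i r_i = 6·11 + 3·8 + 10·0 + 1·10 + 6·3 = 118 ≡ 1.
  S_1 = Σ v_i α_i r_i = 6·8·11 + 3·1·8 + 10·4·0 + 1·12·10 + 6·11·3 = 870 ≡ 12.
  α_i^2 mod 13 = [12, 1, 3, 1, 4].
  S_2 = Σ v_i α_i^2 r_i = 6·12·11 + 3·1·8 + 10·3·0 + 1·1·10 + 6·4·3 = 898 ≡ 1.
  S = (1, 12, 1) ≠ 0, so r is not a codeword (an error is present).
Step 3: locate the error. For a single error e at position i, S_ℓ = v_i·e·α_i^ℓ, so α_err = S_1/S_0.
  S_0^{−1} = 1^{−1} = 1 (mod 13), so α_err = 12·1 = 12 ≡ 12 = α_4. Error position i = 4.
  Consistency check: S_2/S_1 = 1·12 = 12 ≡ 12 = α_err ✓ (single-error assumption holds).
Step 4: error magnitude e = S_0/v_4 = S_0·∏_{j≠4}(α_4 − α_j) = 1·1 = 1 ≡ 1 (mod 13).
Step 5: correct position 4: c_4 = r_4 − e = 10 − 1 ≡ 9 (mod 13). Hence c = [11, 8, 0, 9, 3].
  Check: interpolating c through the α_i gives m(x) = 2 + 6·x (degree < 2) with m(α_i) = c_i for every i, so c is indeed a codeword.


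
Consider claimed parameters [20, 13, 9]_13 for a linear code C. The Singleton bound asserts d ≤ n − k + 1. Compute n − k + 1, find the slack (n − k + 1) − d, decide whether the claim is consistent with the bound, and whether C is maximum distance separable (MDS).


Singleton RHS = n − k + 1 = 8, slack = -1, bound violated (no such code; not MDS).

Singleton bound: d ≤ n − k + 1.
Here n = 20, k = 13, so n − k + 1 = 8.
Given d = 9, check d ≤ 8: NO.
Slack = (n − k + 1) − d = -1.
The slack is negative: d = 9 exceeds n − k + 1 = 8 by 1, so the Singleton bound is violated and no linear [20, 13, 9]_13 code can exist. In particular it is not MDS (MDS requires d = n − k + 1 exactly).
Description: the claimed parameters are [20, 13, 9]_13; such a code would be impossible (violates the Singleton bound).


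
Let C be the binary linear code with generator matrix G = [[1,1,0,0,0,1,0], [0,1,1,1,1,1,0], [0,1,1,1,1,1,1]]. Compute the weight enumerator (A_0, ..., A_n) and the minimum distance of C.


Weight distribution: A_0 = 1, A_1 = 1, A_3 = 1, A_4 = 2, A_5 = 2, A_6 = 1. Minimum distance d = 1.

Enumerate all 2^3 = 8 messages m ∈ F_2^3.
For each, compute codeword c = mG in F_2^7, then tally its weight.
  m = 000 → c = 0000000, weight = 0.
  m = 100 → c = 1100010, weight = 3.
  m = 010 → c = 0111110, weight = 5.
  m = 110 → c = 1011100, weight = 4.
  m = 001 → c = 0111111, weight = 6.
  m = 101 → c = 1011101, weight = 5.
  m = 011 → c = 0000001, weight = 1.
  m = 111 → c = 1100011, weight = 4.
Tally weights:
  weight 0: 1 codewords.
  weight 1: 1 codewords.
  weight 3: 1 codewords.
  weight 4: 2 codewords.
  weight 5: 2 codewords.
  weight 6: 1 codewords.
Minimum distance d = smallest w > 0 with A_w > 0 = 1.
Sanity: Σ A_w = 8 = 2^3 = 8 ✓.


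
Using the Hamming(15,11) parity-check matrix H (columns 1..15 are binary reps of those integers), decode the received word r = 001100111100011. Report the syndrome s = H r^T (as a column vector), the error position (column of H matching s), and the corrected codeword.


s = (1, 0, 1, 0)^T, error position = 10, corrected codeword c = 001100111000011

Compute s = H r^T mod 2 one row at a time:
  s_1 = 1 + 1 + 1 + 0 + 0 + 0 + 1 + 1 = 5 ≡ 1 (mod 2).
  s_2 = 1 + 0 + 0 + 1 + 0 + 0 + 1 + 1 = 4 ≡ 0 (mod 2).
  s_3 = 0 + 1 + 0 + 1 + 1 + 0 + 1 + 1 = 5 ≡ 1 (mod 2).
  s_4 = 0 + 1 + 0 + 1 + 1 + 0 + 0 + 1 = 4 ≡ 0 (mod 2).
s = (1, 0, 1, 0)^T — this equals column 10 of H (binary 1010), so error is at position 10.
Correct: flip bit 10 of r = 001100111100011 to get c = 001100111000011.


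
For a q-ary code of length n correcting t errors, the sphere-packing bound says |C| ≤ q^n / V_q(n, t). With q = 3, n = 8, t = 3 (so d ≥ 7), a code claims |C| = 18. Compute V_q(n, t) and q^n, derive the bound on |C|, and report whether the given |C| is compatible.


V_q(n, t) = 577, q^n = 6561, Hamming bound = 11, |C| = 18 > bound (violated).

Step 1: Compute V_q(n, t) = Σ_{j=0}^3 C(n, j) (q−1)^j.
  j = 0: C(8,0)·(2)^0 = 1·1 = 1.
  j = 1: C(8,1)·(2)^1 = 8·2 = 16.
  j = 2: C(8,2)·(2)^2 = 28·4 = 112.
  j = 3: C(8,3)·(2)^3 = 56·8 = 448.
  V_q(n, t) = 1 + 16 + 112 + 448 = 577.
Step 2: q^n = 3^8 = 6561.
Step 3: Hamming bound ⌊q^n / V_q(n,t)⌋ = ⌊6561/577⌋ = 11.
Step 4: Compare |C| = 18 to 11: violated.
The claimed |C| lies above the Hamming bound, so no 3-ary code of length 8 with d ≥ 7 can have 18 codewords.


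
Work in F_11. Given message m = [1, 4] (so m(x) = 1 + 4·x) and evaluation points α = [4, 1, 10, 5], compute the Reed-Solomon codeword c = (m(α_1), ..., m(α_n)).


c = [6, 5, 8, 10]

Message polynomial: m(x) = 1 + 4·x (mod 11).
For each evaluation point α_i, compute m(α_i) mod 11:
  α_1 = 4: Horner steps 4 → 6, so m(4) = 6.
  α_2 = 1: Horner steps 4 → 5, so m(1) = 5.
  α_3 = 10: Horner steps 4 → 8, so m(10) = 8.
  α_4 = 5: Horner steps 4 → 10, so m(5) = 10.
Codeword c = [6, 5, 8, 10] ∈ F_11^4.


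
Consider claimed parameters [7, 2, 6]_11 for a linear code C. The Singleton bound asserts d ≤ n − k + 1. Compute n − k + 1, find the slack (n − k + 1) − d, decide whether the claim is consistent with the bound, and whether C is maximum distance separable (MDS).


Singleton RHS = n − k + 1 = 6, slack = 0, bound satisfied, MDS.

Singleton bound: d ≤ n − k + 1.
Here n = 7, k = 2, so n − k + 1 = 6.
Given d = 6, check d ≤ 6: YES.
Slack = (n − k + 1) − d = 0.
The code is MDS (slack = 0).
Description: the claimed parameters are [7, 2, 6]_11; such a code would be MDS (meets Singleton bound).


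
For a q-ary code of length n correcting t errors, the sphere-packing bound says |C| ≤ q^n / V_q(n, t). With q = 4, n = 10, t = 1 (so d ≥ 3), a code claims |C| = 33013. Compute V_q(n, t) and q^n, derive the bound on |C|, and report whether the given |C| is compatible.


V_q(n, t) = 31, q^n = 1048576, Hamming bound = 33825, |C| = 33013 ≤ bound (satisfied).

Step 1: Compute V_q(n, t) = Σ_{j=0}^1 C(n, j) (q−1)^j.
  j = 0: C(10,0)·(3)^0 = 1·1 = 1.
  j = 1: C(10,1)·(3)^1 = 10·3 = 30.
  V_q(n, t) = 1 + 30 = 31.
Step 2: q^n = 4^10 = 1048576.
Step 3: Hamming bound ⌊q^n / V_q(n,t)⌋ = ⌊1048576/31⌋ = 33825.
Step 4: Compare |C| = 33013 to 33825: satisfied.
The claimed |C| lies below the Hamming bound.


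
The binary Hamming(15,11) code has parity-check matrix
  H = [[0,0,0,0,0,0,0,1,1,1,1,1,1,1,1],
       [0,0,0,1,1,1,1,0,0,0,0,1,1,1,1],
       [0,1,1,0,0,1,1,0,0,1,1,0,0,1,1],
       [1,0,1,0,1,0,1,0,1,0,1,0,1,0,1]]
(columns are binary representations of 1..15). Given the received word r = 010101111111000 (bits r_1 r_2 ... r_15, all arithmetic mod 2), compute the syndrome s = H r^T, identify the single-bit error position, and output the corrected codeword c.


s = (1, 0, 1, 1)^T, error position = 11, corrected codeword c = 010101111101000

Compute s = H r^T mod 2 one row at a time:
  s_1 = 1 + 1 + 1 + 1 + 1 + 0 + 0 + 0 = 5 ≡ 1 (mod 2).
  s_2 = 1 + 0 + 1 + 1 + 1 + 0 + 0 + 0 = 4 ≡ 0 (mod 2).
  s_3 = 1 + 0 + 1 + 1 + 1 + 1 + 0 + 0 = 5 ≡ 1 (mod 2).
  s_4 = 0 + 0 + 0 + 1 + 1 + 1 + 0 + 0 = 3 ≡ 1 (mod 2).
s = (1, 0, 1, 1)^T — this equals column 11 of H (binary 1011), so error is at position 11.
Correct: flip bit 11 of r = 010101111111000 to get c = 010101111101000.


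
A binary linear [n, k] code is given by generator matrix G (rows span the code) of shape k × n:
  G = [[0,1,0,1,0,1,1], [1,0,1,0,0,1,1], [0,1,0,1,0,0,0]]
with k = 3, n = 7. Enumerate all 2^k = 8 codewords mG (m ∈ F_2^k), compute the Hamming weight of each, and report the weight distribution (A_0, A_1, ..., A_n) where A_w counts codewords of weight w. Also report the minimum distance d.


Weight distribution: A_0 = 1, A_2 = 3, A_4 = 3, A_6 = 1. Minimum distance d = 2.

Enumerate all 2^3 = 8 messages m ∈ F_2^3.
For each, compute codeword c = mG in F_2^7, then tally its weight.
  m = 000 → c = 0000000, weight = 0.
  m = 100 → c = 0101011, weight = 4.
  m = 010 → c = 1010011, weight = 4.
  m = 110 → c = 1111000, weight = 4.
  m = 001 → c = 0101000, weight = 2.
  m = 101 → c = 0000011, weight = 2.
  m = 011 → c = 1111011, weight = 6.
  m = 111 → c = 1010000, weight = 2.
Tally weights:
  weight 0: 1 codewords.
  weight 2: 3 codewords.
  weight 4: 3 codewords.
  weight 6: 1 codewords.
Minimum distance d = smallest w > 0 with A_w > 0 = 2.
Sanity: Σ A_w = 8 = 2^3 = 8 ✓.


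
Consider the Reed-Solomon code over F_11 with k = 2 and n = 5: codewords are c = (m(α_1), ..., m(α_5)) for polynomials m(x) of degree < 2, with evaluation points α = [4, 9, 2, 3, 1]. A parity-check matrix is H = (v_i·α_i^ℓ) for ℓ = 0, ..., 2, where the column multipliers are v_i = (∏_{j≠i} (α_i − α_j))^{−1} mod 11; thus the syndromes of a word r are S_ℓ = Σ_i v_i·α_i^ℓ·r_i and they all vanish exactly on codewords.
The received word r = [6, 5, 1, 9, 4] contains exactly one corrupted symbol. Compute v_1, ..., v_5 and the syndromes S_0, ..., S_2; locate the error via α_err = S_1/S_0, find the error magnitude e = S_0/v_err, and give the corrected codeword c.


S = (10, 2, 7), error at position 2, error magnitude e = 3, c = [6, 2, 1, 9, 4].

Step 1: column multipliers v_i = (∏_{j≠i}(α_i − α_j))^{−1} mod 11.
  i = 1 (α = 4): (4−9)(4−2)(4−3)(4−1) = (−5)·2·1·3 = −30 ≡ 3, so v_1 = 3^{−1} = 4 (mod 11).
  i = 2 (α = 9): (9−4)(9−2)(9−3)(9−1) = 5·7·6·8 = 1680 ≡ 8, so v_2 = 8^{−1} = 7 (mod 11).
  i = 3 (α = 2): (2−4)(2−9)(2−3)(2−1) = (−2)·(−7)·(−1)·1 = −14 ≡ 8, so v_3 = 8^{−1} = 7 (mod 11).
  i = 4 (α = 3): (3−4)(3−9)(3−2)(3−1) = (−1)·(−6)·1·2 = 12 ≡ 1, so v_4 = 1^{−1} = 1 (mod 11).
  i = 5 (α = 1): (1−4)(1−9)(1−2)(1−3) = (−3)·(−8)·(−1)·(−2) = 48 ≡ 4, so v_5 = 4^{−1} = 3 (mod 11).
  v = [4, 7, 7, 1, 3].
Step 2: syndromes of r = [6, 5, 1, 9, 4] (all sums mod 11).
  S_0 = Σ v_i r_i = 4·6 + 7·5 + 7·1 + 1·9 + 3·4 = 87 ≡ 10.
  S_1 = Σ v_i α_i r_i = 4·4·6 + 7·9·5 + 7·2·1 + 1·3·9 + 3·1·4 = 464 ≡ 2.
  α_i^2 mod 11 = [5, 4, 4, 9, 1].
  S_2 = Σ v_i α_i^2 r_i = 4·5·6 + 7·4·5 + 7·4·1 + 1·9·9 + 3·1·4 = 381 ≡ 7.
  S = (10, 2, 7) ≠ 0, so r is not a codeword (an error is present).
Step 3: locate the error. For a single error e at position i, S_ℓ = v_i·e·α_i^ℓ, so α_err = S_1/S_0.
  S_0^{−1} = 10^{−1} = 10 (mod 11), so α_err = 2·10 = 20 ≡ 9 = α_2. Error position i = 2.
  Consistency check: S_2/S_1 = 7·6 = 42 ≡ 9 = α_err ✓ (single-error assumption holds).
Step 4: error magnitude e = S_0/v_2 = S_0·∏_{j≠2}(α_2 − α_j) = 10·8 = 80 ≡ 3 (mod 11).
Step 5: correct position 2: c_2 = r_2 − e = 5 − 3 ≡ 2 (mod 11). Hence c = [6, 2, 1, 9, 4].
  Check: interpolating c through the α_i gives m(x) = 7 + 8·x (degree < 2) with m(α_i) = c_i for every i, so c is indeed a codeword.


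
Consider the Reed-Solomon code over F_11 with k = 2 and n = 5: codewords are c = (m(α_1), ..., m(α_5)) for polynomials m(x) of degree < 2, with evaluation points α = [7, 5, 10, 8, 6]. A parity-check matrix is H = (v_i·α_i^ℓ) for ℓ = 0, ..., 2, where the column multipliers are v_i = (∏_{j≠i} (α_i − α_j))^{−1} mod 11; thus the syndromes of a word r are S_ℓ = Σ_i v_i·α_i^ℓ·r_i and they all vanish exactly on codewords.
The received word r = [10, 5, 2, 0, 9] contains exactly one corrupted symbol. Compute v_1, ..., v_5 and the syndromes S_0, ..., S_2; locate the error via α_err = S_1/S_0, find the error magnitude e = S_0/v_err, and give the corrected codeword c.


S = (1, 5, 3), error at position 2, error magnitude e = 8, c = [10, 8, 2, 0, 9].

Step 1: column multipliers v_i = (∏_{j≠i}(α_i − α_j))^{−1} mod 11.
  i = 1 (α = 7): (7−5)(7−10)(7−8)(7−6) = 2·(−3)·(−1)·1 = 6 ≡ 6, so v_1 = 6^{−1} = 2 (mod 11).
  i = 2 (α = 5): (5−7)(5−10)(5−8)(5−6) = (−2)·(−5)·(−3)·(−1) = 30 ≡ 8, so v_2 = 8^{−1} = 7 (mod 11).
  i = 3 (α = 10): (10−7)(10−5)(10−8)(10−6) = 3·5·2·4 = 120 ≡ 10, so v_3 = 10^{−1} = 10 (mod 11).
  i = 4 (α = 8): (8−7)(8−5)(8−10)(8−6) = 1·3·(−2)·2 = −12 ≡ 10, so v_4 = 10^{−1} = 10 (mod 11).
  i = 5 (α = 6): (6−7)(6−5)(6−10)(6−8) = (−1)·1·(−4)·(−2) = −8 ≡ 3, so v_5 = 3^{−1} = 4 (mod 11).
  v = [2, 7, 10, 10, 4].
Step 2: syndromes of r = [10, 5, 2, 0, 9] (all sums mod 11).
  S_0 = Σ v_i r_i = 2·10 + 7·5 + 10·2 + 10·0 + 4·9 = 111 ≡ 1.
  S_1 = Σ v_i α_i r_i = 2·7·10 + 7·5·5 + 10·10·2 + 10·8·0 + 4·6·9 = 731 ≡ 5.
  α_i^2 mod 11 = [5, 3, 1, 9, 3].
  S_2 = Σ v_i α_i^2 r_i = 2·5·10 + 7·3·5 + 10·1·2 + 10·9·0 + 4·3·9 = 333 ≡ 3.
  S = (1, 5, 3) ≠ 0, so r is not a codeword (an error is present).
Step 3: locate the error. For a single error e at position i, S_ℓ = v_i·e·α_i^ℓ, so α_err = S_1/S_0.
  S_0^{−1} = 1^{−1} = 1 (mod 11), so α_err = 5·1 = 5 ≡ 5 = α_2. Error position i = 2.
  Consistency check: S_2/S_1 = 3·9 = 27 ≡ 5 = α_err ✓ (single-error assumption holds).
Step 4: error magnitude e = S_0/v_2 = S_0·∏_{j≠2}(α_2 − α_j) = 1·8 = 8 ≡ 8 (mod 11).
Step 5: correct position 2: c_2 = r_2 − e = 5 − 8 ≡ 8 (mod 11). Hence c = [10, 8, 2, 0, 9].
  Check: interpolating c through the α_i gives m(x) = 3 + 1·x (degree < 2) with m(α_i) = c_i for every i, so c is indeed a codeword.


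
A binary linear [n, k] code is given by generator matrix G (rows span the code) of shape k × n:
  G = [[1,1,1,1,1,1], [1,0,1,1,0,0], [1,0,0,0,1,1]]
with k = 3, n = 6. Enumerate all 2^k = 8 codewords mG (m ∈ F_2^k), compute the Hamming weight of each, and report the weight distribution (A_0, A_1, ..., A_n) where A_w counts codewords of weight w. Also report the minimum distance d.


Weight distribution: A_0 = 1, A_2 = 1, A_3 = 4, A_4 = 1, A_6 = 1. Minimum distance d = 2.

Enumerate all 2^3 = 8 messages m ∈ F_2^3.
For each, compute codeword c = mG in F_2^6, then tally its weight.
  m = 000 → c = 000000, weight = 0.
  m = 100 → c = 111111, weight = 6.
  m = 010 → c = 101100, weight = 3.
  m = 110 → c = 010011, weight = 3.
  m = 001 → c = 100011, weight = 3.
  m = 101 → c = 011100, weight = 3.
  m = 011 → c = 001111, weight = 4.
  m = 111 → c = 110000, weight = 2.
Tally weights:
  weight 0: 1 codewords.
  weight 2: 1 codewords.
  weight 3: 4 codewords.
  weight 4: 1 codewords.
  weight 6: 1 codewords.
Minimum distance d = smallest w > 0 with A_w > 0 = 2.
Sanity: Σ A_w = 8 = 2^3 = 8 ✓.


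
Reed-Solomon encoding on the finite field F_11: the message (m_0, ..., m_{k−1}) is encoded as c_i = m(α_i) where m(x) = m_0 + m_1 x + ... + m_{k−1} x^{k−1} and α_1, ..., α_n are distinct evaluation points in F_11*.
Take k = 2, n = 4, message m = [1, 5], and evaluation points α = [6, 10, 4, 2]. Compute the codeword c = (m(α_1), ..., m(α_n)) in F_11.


c = [9, 7, 10, 0]

Message polynomial: m(x) = 1 + 5·x (mod 11).
For each evaluation point α_i, compute m(α_i) mod 11:
  α_1 = 6: Horner steps 5 → 9, so m(6) = 9.
  α_2 = 10: Horner steps 5 → 7, so m(10) = 7.
  α_3 = 4: Horner steps 5 → 10, so m(4) = 10.
  α_4 = 2: Horner steps 5 → 0, so m(2) = 0.
Codeword c = [9, 7, 10, 0] ∈ F_11^4.
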